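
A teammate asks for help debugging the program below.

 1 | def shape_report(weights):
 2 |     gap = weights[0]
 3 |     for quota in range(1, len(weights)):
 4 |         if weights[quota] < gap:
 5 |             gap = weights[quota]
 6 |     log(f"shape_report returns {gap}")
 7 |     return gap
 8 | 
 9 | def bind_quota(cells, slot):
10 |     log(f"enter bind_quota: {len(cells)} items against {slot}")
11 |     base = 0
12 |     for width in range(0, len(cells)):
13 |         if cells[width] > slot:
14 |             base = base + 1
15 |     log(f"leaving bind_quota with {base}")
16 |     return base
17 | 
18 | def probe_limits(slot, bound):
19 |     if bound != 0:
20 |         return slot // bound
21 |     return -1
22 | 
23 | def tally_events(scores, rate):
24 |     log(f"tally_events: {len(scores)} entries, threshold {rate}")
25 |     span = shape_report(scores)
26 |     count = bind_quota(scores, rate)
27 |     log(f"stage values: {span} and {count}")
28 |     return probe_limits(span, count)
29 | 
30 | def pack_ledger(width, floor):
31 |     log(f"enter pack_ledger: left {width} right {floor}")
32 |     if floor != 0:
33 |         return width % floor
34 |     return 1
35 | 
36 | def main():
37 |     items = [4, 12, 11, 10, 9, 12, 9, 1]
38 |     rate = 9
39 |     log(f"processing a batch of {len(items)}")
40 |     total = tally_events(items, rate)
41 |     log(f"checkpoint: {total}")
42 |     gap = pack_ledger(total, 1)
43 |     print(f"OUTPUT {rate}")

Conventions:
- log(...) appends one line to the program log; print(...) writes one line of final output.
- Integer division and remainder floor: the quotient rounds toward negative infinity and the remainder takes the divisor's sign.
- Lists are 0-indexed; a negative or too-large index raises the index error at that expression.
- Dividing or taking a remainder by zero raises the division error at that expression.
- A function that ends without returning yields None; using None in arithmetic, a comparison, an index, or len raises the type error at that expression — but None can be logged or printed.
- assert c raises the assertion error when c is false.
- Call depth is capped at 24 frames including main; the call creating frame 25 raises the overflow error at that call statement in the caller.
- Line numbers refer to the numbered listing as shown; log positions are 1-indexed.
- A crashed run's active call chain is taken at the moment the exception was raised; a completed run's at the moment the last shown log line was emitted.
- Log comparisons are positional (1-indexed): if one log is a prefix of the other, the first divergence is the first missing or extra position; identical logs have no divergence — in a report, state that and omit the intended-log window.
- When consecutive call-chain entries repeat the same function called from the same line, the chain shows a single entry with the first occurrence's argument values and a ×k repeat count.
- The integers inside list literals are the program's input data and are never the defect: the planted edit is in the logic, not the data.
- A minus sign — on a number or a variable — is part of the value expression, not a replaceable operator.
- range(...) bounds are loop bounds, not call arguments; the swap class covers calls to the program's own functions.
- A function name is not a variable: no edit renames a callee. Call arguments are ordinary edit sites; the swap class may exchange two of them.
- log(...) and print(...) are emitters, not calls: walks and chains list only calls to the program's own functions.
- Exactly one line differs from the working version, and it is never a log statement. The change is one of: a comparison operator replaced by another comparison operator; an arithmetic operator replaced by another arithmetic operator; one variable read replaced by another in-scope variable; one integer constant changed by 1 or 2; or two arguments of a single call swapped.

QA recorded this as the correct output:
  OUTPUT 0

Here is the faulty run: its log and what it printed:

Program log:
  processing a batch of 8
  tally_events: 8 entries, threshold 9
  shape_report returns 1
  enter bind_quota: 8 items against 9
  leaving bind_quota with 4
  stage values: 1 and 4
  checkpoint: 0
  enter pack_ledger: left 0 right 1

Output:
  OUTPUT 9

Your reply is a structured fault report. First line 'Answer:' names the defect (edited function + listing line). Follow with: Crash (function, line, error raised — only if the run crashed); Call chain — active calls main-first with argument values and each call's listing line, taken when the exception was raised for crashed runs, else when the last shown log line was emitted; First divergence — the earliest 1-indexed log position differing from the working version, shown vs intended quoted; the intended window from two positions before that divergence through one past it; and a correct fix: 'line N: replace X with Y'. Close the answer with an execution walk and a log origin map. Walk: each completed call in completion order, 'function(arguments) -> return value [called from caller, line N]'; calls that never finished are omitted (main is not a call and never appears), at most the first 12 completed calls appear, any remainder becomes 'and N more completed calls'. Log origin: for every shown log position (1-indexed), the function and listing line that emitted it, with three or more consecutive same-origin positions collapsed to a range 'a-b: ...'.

Answer: the defect is in main at line 43.
Core observation: The two runs log identically and part ways only at the printed values.
Call chain: main -> pack_ledger(0, 1) (called at line 42).
First divergence: none; the two logs match at every position.
Execution walk:
  shape_report([4, 12, 11, 10, 9, 12, 9, 1]) -> 1  [called from tally_events, line 25]
  bind_quota([4, 12, 11, 10, 9, 12, 9, 1], 9) -> 4  [called from tally_events, line 26]
  probe_limits(1, 4) -> 0  [called from tally_events, line 28]
  tally_events([4, 12, 11, 10, 9, 12, 9, 1], 9) -> 0  [called from main, line 40]
  pack_ledger(0, 1) -> 0  [called from main, line 42]
Log origin:
  1 — main, line 39
  2 — tally_events, line 24
  3 — shape_report, line 6
  4 — bind_quota, line 10
  5 — bind_quota, line 15
  6 — tally_events, line 27
  7 — main, line 41
  8 — pack_ledger, line 31
A correct fix: line 43: replace `rate` with `gap`.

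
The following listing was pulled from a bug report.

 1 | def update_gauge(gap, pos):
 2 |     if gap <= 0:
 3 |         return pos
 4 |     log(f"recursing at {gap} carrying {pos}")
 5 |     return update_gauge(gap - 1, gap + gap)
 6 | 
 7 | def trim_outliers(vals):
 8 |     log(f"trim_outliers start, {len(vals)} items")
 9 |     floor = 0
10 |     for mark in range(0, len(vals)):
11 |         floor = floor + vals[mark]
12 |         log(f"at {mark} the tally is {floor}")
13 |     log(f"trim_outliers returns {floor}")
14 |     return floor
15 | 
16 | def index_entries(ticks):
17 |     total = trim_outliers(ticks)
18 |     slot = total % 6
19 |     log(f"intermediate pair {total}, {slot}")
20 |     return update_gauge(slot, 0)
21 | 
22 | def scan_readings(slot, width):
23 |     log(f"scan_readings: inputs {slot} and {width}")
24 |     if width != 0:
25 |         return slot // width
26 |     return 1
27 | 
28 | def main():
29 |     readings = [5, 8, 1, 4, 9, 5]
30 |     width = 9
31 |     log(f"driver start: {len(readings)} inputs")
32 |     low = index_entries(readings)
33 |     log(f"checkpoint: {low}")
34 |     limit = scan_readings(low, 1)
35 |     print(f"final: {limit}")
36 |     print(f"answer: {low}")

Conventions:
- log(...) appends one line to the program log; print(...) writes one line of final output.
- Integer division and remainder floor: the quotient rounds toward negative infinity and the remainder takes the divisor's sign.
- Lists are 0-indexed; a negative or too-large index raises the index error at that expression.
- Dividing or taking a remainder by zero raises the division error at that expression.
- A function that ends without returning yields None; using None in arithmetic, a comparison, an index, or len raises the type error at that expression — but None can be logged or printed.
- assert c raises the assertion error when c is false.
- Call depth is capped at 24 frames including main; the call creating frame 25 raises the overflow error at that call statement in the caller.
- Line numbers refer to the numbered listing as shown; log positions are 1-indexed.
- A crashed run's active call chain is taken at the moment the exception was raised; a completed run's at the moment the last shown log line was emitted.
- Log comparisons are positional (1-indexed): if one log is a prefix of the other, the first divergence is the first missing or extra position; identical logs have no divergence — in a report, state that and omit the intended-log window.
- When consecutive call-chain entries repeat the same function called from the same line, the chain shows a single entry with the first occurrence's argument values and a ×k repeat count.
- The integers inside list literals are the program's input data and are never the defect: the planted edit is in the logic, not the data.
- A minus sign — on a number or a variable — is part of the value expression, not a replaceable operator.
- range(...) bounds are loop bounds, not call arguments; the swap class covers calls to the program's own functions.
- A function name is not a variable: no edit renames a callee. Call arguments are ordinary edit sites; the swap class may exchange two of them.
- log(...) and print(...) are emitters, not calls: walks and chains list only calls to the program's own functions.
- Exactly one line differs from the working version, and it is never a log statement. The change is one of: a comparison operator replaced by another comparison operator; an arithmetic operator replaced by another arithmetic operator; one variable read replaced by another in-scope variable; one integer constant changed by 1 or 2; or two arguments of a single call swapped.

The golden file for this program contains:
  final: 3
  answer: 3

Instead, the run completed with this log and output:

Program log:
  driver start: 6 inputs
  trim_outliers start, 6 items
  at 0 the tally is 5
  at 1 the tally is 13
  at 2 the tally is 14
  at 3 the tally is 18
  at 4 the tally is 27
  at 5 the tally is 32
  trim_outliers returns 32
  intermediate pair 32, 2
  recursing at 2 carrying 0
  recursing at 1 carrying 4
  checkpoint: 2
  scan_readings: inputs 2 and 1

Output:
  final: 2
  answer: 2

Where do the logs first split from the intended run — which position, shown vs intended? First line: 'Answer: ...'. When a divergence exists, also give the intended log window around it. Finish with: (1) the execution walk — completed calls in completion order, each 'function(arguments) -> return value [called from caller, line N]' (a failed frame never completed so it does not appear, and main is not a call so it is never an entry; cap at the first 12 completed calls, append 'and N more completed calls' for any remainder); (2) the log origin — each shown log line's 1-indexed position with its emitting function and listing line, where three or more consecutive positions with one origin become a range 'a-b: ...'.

Answer: at position 12 the run shows 'recursing at 1 carrying 4' where the working version logs 'recursing at 1 carrying 2'.
Intended log window:
  10: intermediate pair 32, 2
  11: recursing at 2 carrying 0
  12: recursing at 1 carrying 2
  13: checkpoint: 3
Execution walk:
  trim_outliers([5, 8, 1, 4, 9, 5]) -> 32  [called from index_entries, line 17]
  update_gauge(0, 2) -> 2  [called from update_gauge, line 5]
  update_gauge(1, 4) -> 2  [called from update_gauge, line 5]
  update_gauge(2, 0) -> 2  [called from index_entries, line 20]
  index_entries([5, 8, 1, 4, 9, 5]) -> 2  [called from main, line 32]
  scan_readings(2, 1) -> 2  [called from main, line 34]
Log origins:
  1 — main, line 31
  2 — trim_outliers, line 8
  3-8 — trim_outliers, line 12
  9 — trim_outliers, line 13
  10 — index_entries, line 19
  11 — update_gauge, line 4
  12 — update_gauge, line 4
  13 — main, line 33
  14 — scan_readings, line 23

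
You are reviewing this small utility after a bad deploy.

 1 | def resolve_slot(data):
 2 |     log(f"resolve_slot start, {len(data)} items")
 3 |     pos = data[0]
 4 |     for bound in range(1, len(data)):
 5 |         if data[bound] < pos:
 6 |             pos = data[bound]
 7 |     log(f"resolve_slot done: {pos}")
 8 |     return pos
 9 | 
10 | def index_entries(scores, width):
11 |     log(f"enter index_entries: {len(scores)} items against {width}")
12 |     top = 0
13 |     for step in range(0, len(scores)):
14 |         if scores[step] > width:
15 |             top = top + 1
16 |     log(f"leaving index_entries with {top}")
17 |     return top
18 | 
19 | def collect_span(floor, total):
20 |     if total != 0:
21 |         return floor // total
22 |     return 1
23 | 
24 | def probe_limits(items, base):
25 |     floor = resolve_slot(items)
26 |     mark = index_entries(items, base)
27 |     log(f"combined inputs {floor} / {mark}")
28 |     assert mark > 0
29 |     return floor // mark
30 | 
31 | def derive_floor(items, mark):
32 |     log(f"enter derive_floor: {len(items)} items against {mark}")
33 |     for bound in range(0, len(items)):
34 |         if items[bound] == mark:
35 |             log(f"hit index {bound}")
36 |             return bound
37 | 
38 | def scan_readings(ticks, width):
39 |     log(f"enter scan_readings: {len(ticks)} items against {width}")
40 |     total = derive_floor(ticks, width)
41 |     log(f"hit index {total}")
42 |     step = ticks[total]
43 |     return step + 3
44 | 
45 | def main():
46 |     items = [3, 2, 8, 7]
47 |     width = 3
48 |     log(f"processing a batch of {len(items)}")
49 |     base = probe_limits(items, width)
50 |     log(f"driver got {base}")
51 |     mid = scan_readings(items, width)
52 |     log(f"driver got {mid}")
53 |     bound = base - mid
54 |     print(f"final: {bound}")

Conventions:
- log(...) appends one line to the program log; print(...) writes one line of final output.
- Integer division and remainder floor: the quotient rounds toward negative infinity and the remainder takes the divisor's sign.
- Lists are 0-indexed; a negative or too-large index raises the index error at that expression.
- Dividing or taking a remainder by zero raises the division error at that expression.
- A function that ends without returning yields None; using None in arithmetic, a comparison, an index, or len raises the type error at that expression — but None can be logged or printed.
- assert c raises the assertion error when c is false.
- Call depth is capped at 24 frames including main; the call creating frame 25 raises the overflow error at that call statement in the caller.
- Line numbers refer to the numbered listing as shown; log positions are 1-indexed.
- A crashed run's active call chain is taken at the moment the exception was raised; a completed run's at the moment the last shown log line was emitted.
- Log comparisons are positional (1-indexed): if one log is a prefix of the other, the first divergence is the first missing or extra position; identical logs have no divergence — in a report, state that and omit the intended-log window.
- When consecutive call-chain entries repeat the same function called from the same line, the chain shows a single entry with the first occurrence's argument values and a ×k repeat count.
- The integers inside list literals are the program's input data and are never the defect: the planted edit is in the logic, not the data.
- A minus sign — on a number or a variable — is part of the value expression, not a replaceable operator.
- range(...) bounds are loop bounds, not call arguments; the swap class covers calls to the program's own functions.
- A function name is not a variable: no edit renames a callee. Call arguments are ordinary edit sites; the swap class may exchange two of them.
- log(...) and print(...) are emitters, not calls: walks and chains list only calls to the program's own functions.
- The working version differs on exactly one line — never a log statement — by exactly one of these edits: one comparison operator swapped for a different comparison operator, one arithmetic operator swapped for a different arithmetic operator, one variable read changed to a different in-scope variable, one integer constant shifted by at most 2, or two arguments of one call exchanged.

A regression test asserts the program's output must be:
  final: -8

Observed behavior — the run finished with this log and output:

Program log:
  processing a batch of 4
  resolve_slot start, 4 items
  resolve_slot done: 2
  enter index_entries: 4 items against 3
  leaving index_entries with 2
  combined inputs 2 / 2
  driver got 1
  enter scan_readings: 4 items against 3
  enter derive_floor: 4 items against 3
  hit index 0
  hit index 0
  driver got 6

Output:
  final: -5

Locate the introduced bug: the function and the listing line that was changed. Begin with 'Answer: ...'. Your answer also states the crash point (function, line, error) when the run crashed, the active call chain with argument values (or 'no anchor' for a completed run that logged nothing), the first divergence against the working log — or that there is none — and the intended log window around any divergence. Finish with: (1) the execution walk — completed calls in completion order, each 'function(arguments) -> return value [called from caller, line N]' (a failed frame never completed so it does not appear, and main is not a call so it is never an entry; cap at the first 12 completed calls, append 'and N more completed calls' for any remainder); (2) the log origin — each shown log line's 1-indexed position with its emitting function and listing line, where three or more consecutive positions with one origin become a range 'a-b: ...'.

Answer: the defect is in scan_readings at line 43.
Key fact: The log first diverges at position 12: the faulty run prints 'driver got 6' where the working version prints 'driver got 9'.
Call chain: main.
First divergence: position 12 — shown 'driver got 6', intended 'driver got 9'.
Intended log window:
  10: hit index 0
  11: hit index 0
  12: driver got 9
Execution walk:
  resolve_slot([3, 2, 8, 7]) -> 2  [called from probe_limits, line 25]
  index_entries([3, 2, 8, 7], 3) -> 2  [called from probe_limits, line 26]
  probe_limits([3, 2, 8, 7], 3) -> 1  [called from main, line 49]
  derive_floor([3, 2, 8, 7], 3) -> 0  [called from scan_readings, line 40]
  scan_readings([3, 2, 8, 7], 3) -> 6  [called from main, line 51]
Log origin:
  1 — main, line 48
  2 — resolve_slot, line 2
  3 — resolve_slot, line 7
  4 — index_entries, line 11
  5 — index_entries, line 16
  6 — probe_limits, line 27
  7 — main, line 50
  8 — scan_readings, line 39
  9 — derive_floor, line 32
  10 — derive_floor, line 35
  11 — scan_readings, line 41
  12 — main, line 52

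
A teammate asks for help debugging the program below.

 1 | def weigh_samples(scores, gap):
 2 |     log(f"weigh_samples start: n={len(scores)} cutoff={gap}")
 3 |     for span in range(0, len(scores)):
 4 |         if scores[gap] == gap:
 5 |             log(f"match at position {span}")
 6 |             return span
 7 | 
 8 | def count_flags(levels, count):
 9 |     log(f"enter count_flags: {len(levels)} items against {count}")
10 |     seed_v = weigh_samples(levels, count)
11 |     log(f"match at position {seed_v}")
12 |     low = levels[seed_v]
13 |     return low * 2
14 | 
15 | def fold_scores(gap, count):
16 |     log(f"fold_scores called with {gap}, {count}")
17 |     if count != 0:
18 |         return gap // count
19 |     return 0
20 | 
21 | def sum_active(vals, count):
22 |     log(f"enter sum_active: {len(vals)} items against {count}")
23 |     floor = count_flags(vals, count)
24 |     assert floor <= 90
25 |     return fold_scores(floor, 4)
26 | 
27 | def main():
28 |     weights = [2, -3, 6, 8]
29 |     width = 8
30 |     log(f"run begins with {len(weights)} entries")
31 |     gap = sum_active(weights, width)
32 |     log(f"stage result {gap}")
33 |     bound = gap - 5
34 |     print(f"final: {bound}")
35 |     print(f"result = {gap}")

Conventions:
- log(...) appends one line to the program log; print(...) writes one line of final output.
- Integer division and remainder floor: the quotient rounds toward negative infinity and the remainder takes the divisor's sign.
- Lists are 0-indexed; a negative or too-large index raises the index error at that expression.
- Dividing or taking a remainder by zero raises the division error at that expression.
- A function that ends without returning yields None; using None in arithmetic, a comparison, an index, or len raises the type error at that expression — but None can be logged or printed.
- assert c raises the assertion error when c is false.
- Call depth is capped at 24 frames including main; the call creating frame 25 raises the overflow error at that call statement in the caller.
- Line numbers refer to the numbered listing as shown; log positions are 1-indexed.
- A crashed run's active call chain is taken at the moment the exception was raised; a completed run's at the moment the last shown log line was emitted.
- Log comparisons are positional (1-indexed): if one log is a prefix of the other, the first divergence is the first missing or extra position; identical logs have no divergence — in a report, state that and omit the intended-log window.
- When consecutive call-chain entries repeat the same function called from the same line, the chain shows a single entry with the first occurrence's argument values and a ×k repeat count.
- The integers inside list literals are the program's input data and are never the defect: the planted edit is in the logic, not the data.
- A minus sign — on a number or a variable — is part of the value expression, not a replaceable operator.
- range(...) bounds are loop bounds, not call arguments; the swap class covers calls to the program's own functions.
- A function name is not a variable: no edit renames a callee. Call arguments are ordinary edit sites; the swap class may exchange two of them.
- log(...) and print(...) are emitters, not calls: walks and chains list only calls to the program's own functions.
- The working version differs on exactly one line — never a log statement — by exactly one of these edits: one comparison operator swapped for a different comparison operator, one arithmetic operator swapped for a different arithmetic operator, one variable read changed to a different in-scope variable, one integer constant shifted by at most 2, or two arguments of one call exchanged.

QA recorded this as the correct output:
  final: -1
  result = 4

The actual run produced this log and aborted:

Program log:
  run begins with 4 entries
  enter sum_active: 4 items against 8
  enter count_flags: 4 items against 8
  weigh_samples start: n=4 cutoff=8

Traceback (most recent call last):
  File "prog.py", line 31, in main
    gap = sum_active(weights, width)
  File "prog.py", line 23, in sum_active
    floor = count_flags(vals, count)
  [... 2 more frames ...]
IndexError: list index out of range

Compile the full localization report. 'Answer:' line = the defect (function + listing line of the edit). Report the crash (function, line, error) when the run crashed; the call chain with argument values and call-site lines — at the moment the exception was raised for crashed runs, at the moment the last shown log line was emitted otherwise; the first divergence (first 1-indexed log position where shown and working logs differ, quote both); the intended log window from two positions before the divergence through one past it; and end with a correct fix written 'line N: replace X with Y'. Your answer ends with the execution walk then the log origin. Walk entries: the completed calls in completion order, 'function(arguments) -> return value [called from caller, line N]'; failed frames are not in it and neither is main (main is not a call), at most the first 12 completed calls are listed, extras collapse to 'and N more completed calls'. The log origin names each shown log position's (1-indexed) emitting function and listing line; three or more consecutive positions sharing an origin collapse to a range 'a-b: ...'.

Answer: the defect is in weigh_samples at line 4.
The tell: A complete run would log 'match at position 3' next, but this one stopped at 4 lines.
Crash: weigh_samples, line 4, IndexError.
Call chain: main -> sum_active([2, -3, 6, 8], 8) (called at line 31) -> count_flags([2, -3, 6, 8], 8) (called at line 23) -> weigh_samples([2, -3, 6, 8], 8) (called at line 10).
First divergence: position 5 — after 4 matching lines the faulty run goes silent; intended next line 'match at position 3'.
Intended log window:
  3: enter count_flags: 4 items against 8
  4: weigh_samples start: n=4 cutoff=8
  5: match at position 3
  6: match at position 3
Execution walk:
  (no call completed)
Log origins:
  1 — main, line 30
  2 — sum_active, line 22
  3 — count_flags, line 9
  4 — weigh_samples, line 2
A correct fix: line 4: replace `scores[gap]` with `scores[span]`.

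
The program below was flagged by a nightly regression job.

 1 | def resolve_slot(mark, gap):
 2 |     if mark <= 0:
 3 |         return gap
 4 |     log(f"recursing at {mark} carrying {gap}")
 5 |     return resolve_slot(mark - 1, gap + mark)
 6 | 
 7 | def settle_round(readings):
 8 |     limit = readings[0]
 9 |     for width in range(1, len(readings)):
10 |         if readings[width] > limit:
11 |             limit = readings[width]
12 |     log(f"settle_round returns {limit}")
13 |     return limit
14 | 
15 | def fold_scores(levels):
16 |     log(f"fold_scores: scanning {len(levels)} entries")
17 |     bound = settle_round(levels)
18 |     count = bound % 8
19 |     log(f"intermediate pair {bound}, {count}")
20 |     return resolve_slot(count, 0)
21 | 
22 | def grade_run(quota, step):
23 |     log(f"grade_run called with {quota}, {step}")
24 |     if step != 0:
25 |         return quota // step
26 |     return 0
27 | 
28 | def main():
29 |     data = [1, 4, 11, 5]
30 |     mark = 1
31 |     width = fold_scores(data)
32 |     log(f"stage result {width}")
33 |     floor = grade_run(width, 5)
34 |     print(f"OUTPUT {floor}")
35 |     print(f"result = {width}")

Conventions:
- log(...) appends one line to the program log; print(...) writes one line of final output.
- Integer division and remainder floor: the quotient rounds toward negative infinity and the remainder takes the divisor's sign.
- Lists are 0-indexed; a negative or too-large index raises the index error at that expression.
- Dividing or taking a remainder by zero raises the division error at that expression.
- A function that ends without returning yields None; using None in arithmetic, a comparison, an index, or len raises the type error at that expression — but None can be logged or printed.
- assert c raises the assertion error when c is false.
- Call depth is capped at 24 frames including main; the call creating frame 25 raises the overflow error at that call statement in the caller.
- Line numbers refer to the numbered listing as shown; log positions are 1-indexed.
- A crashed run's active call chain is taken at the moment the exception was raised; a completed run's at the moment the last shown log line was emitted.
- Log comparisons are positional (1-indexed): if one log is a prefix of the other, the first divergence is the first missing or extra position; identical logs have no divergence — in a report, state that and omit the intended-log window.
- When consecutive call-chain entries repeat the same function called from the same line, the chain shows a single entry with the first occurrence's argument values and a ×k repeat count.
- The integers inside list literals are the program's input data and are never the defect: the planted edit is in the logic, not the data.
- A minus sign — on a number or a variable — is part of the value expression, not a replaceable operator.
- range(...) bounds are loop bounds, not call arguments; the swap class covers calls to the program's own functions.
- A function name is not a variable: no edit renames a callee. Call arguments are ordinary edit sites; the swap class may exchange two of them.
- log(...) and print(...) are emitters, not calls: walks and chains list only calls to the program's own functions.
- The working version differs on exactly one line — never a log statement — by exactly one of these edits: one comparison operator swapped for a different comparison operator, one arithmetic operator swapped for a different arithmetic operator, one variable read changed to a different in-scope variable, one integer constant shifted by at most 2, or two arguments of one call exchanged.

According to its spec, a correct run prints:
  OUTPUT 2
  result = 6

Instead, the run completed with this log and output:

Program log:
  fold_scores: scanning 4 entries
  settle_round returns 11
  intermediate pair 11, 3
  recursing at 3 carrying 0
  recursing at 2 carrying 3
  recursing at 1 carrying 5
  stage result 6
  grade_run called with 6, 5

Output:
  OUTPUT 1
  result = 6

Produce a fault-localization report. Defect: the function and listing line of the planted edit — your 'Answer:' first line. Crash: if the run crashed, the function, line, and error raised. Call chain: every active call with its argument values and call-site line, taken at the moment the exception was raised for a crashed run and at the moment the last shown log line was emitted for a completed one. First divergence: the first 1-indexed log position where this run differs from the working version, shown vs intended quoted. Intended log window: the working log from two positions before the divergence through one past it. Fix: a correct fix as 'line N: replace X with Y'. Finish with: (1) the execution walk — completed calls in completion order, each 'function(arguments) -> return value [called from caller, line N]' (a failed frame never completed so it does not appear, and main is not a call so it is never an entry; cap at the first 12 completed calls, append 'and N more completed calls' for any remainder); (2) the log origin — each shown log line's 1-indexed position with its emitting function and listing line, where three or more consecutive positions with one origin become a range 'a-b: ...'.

Answer: the defect is in main at line 33.
Core observation: Log line 8 is where behavior first shows: 'grade_run called with 6, 5' appears instead of 'grade_run called with 6, 3'.
Call chain: main -> grade_run(6, 5) (called at line 33).
First divergence: position 8; shown 'grade_run called with 6, 5' vs intended 'grade_run called with 6, 3'.
Intended log window:
  6: recursing at 1 carrying 5
  7: stage result 6
  8: grade_run called with 6, 3
Execution walk:
  settle_round([1, 4, 11, 5]) -> 11  [called from fold_scores, line 17]
  resolve_slot(0, 6) -> 6  [called from resolve_slot, line 5]
  resolve_slot(1, 5) -> 6  [called from resolve_slot, line 5]
  resolve_slot(2, 3) -> 6  [called from resolve_slot, line 5]
  resolve_slot(3, 0) -> 6  [called from fold_scores, line 20]
  fold_scores([1, 4, 11, 5]) -> 6  [called from main, line 31]
  grade_run(6, 5) -> 1  [called from main, line 33]
Origin of each log line:
  1 — fold_scores, line 16
  2 — settle_round, line 12
  3 — fold_scores, line 19
  4-6 — resolve_slot, line 4
  7 — main, line 32
  8 — grade_run, line 23
A correct fix: line 33: replace `5` with `3`.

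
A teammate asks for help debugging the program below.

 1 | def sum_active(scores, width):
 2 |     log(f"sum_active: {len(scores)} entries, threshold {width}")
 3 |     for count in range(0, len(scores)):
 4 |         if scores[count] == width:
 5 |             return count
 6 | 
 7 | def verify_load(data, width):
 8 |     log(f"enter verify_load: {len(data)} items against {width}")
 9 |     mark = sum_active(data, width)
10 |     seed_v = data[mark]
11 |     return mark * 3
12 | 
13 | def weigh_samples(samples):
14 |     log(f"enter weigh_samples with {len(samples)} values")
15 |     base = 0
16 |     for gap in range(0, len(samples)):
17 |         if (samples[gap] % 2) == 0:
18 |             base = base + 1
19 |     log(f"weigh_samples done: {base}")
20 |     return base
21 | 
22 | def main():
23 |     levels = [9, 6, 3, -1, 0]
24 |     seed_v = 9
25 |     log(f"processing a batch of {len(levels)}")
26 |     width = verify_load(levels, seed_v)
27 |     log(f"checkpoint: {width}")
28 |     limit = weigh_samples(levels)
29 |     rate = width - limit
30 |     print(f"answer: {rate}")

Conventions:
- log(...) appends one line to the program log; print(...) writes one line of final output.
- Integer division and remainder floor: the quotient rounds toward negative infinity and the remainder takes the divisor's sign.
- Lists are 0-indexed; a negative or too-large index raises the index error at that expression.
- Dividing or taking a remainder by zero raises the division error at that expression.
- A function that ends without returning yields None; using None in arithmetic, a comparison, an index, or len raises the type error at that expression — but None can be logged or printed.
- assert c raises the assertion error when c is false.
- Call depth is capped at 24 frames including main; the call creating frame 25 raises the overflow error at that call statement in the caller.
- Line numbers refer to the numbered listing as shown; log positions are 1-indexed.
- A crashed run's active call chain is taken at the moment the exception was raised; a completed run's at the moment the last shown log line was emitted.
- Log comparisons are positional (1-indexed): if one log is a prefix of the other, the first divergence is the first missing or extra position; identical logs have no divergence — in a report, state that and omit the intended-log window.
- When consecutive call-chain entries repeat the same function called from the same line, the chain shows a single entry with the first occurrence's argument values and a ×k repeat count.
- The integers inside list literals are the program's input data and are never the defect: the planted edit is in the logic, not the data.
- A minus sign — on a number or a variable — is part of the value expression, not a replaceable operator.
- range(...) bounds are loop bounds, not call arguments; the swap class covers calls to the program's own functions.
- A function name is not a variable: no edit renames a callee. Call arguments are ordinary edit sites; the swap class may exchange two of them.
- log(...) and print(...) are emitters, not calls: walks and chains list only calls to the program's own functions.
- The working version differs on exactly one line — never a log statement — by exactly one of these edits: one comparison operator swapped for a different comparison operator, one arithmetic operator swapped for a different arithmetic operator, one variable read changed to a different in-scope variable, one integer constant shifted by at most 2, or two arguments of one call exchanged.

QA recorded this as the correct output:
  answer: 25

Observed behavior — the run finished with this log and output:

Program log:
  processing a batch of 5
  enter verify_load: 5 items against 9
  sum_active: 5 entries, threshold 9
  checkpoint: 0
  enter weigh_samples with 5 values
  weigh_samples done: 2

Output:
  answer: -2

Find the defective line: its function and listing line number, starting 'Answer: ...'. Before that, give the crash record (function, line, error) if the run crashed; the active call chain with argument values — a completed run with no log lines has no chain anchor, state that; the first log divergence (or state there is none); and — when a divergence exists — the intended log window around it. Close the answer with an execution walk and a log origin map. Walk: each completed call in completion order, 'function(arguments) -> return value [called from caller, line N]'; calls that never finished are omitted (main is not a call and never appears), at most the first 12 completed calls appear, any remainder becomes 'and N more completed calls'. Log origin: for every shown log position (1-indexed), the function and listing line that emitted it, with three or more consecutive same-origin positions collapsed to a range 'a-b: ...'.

Answer: the defect is in verify_load at line 11.
Key fact: The log first diverges at position 4: the faulty run prints 'checkpoint: 0' where the working version prints 'checkpoint: 27'.
Call chain: main -> weigh_samples([9, 6, 3, -1, 0]) (called at line 28).
First divergence: position 4; shown 'checkpoint: 0' vs intended 'checkpoint: 27'.
Intended log window:
  2: enter verify_load: 5 items against 9
  3: sum_active: 5 entries, threshold 9
  4: checkpoint: 27
  5: enter weigh_samples with 5 values
Execution walk:
  sum_active([9, 6, 3, -1, 0], 9) -> 0  [called from verify_load, line 9]
  verify_load([9, 6, 3, -1, 0], 9) -> 0  [called from main, line 26]
  weigh_samples([9, 6, 3, -1, 0]) -> 2  [called from main, line 28]
Log origins:
  1: emitted by main (line 25)
  2: emitted by verify_load (line 8)
  3: emitted by sum_active (line 2)
  4: emitted by main (line 27)
  5: emitted by weigh_samples (line 14)
  6: emitted by weigh_samples (line 19)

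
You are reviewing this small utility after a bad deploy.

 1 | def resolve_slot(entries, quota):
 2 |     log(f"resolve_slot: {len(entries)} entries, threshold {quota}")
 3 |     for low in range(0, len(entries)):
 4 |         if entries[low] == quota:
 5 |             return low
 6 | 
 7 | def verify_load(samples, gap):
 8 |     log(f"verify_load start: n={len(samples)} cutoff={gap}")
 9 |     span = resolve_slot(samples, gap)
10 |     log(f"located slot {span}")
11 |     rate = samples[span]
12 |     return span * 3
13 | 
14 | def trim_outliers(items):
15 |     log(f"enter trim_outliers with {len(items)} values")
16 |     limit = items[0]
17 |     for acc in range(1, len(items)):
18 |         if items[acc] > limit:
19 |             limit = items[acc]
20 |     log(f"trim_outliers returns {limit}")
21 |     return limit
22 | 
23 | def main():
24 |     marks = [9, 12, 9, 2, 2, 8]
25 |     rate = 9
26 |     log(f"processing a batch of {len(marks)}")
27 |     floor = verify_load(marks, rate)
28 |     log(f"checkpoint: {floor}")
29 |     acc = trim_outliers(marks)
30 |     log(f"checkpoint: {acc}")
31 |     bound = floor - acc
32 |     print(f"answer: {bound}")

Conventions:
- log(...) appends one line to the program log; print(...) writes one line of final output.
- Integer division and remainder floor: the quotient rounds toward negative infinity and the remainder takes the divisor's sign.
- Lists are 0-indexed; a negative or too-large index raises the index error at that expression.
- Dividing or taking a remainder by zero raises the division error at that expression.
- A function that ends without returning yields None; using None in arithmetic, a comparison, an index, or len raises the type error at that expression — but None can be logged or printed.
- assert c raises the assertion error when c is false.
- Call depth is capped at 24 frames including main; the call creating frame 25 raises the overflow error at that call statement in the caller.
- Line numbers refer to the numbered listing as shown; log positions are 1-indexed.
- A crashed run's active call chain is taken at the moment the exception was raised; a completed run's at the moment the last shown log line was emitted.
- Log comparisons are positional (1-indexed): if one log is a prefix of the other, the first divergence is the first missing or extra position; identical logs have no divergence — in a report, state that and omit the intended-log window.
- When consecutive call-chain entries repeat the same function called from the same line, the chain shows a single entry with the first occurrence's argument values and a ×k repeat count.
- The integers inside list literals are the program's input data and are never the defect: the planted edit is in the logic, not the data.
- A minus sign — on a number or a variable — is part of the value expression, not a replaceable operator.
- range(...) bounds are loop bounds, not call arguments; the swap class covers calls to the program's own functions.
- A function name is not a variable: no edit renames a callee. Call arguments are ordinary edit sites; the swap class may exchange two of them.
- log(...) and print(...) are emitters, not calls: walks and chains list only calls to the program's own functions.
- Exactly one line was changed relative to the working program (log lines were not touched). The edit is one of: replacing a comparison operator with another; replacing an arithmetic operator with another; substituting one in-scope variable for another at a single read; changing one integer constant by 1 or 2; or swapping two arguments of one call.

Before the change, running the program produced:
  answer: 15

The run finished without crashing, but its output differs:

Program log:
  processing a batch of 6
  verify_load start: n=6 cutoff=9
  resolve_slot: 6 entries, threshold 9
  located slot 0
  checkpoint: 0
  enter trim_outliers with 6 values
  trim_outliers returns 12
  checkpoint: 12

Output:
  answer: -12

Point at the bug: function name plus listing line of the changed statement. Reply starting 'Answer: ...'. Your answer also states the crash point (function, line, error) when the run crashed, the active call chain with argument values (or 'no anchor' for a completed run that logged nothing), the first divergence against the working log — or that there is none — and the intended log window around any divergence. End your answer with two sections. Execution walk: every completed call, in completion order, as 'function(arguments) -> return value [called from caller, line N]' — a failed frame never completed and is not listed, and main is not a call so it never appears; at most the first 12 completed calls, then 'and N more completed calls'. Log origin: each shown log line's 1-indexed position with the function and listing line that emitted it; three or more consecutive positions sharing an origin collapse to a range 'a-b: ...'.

Answer: the defect is in verify_load at line 12.
The tell: Everything matches until log position 5, which reads 'checkpoint: 0' in place of 'checkpoint: 27'.
Call chain: main.
First divergence: at position 5 the run shows 'checkpoint: 0' where the working version logs 'checkpoint: 27'.
Intended log window:
  3: resolve_slot: 6 entries, threshold 9
  4: located slot 0
  5: checkpoint: 27
  6: enter trim_outliers with 6 values
Execution walk:
  resolve_slot([9, 12, 9, 2, 2, 8], 9) -> 0  [called from verify_load, line 9]
  verify_load([9, 12, 9, 2, 2, 8], 9) -> 0  [called from main, line 27]
  trim_outliers([9, 12, 9, 2, 2, 8]) -> 12  [called from main, line 29]
Log origin:
  1: logged in main at line 26
  2: logged in verify_load at line 8
  3: logged in resolve_slot at line 2
  4: logged in verify_load at line 10
  5: logged in main at line 28
  6: logged in trim_outliers at line 15
  7: logged in trim_outliers at line 20
  8: logged in main at line 30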